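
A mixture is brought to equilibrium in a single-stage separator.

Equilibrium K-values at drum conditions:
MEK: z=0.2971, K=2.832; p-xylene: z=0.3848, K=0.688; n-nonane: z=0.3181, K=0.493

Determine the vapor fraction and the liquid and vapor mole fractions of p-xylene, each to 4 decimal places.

ψ = 0.3515, x_p-xylene = 0.4322, y_p-xylene = 0.2974

Newton–Raphson from ψ = 0.65:
  ψ = 0.6500: g = -0.14271, g' = -0.4486 → ψ = 0.3319
  ψ = 0.3319: g = 0.01066, g' = -0.5504 → ψ = 0.3512
  ψ = 0.3512: g = 0.00013, g' = -0.5375 → ψ = 0.3515
Converged at ψ = 0.3515.
Compositions from xᵢ = zᵢ/(1+ψ(Kᵢ−1)), yᵢ = Kᵢxᵢ:
  MEK: x = 0.1807, y = 0.5118
  p-xylene: x = 0.4322, y = 0.2974
  n-nonane: x = 0.3871, y = 0.1908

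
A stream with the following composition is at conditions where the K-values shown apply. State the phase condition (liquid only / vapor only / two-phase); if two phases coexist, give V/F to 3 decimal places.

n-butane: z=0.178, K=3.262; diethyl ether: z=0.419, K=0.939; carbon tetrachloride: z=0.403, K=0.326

ΣzᵢKᵢ = 1.105; Σzᵢ/Kᵢ = 1.737.
Both exceed 1, so a two-phase solution exists.
Let ψ = V/F and solve Σ zᵢ(Kᵢ−1)/(1+ψ(Kᵢ−1)) = 0.
Newton–Raphson from ψ = 0.56:
  ψ = 0.560: g = -0.2851, g' = -0.651 → ψ = 0.122
  ψ = 0.122: g = -0.0063, g' = -0.778 → ψ = 0.114
Converged at ψ = 0.114.

two-phase, V/F = 0.114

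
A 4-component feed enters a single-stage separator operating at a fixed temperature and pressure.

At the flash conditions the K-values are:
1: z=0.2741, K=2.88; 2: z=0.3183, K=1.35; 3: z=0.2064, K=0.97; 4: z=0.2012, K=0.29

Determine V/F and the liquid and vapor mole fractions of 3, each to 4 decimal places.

V/F = 0.7348, x_3 = 0.2111, y_3 = 0.2047

Material balance + equilibrium reduce to Σ zᵢ(Kᵢ−1)/(1+V/F(Kᵢ−1)) = 0.
Check two-phase: ΣzᵢKᵢ = 1.4777 > 1 and Σzᵢ/Kᵢ = 1.2375 > 1, so g(0) = 0.4777 > 0 and g(1) = -0.2375 < 0.
Newton–Raphson from V/F = 0.5:
  V/F = 0.5000: g = 0.13267, g' = -0.5296 → V/F = 0.7505
  V/F = 0.7505: g = -0.01016, g' = -0.6561 → V/F = 0.7350
  V/F = 0.7350: g = -0.00013, g' = -0.6393 → V/F = 0.7348
Converged at V/F = 0.7348.
Compositions from xᵢ = zᵢ/(1+V/F(Kᵢ−1)), yᵢ = Kᵢxᵢ:
  1: x = 0.1151, y = 0.3315
  2: x = 0.2532, y = 0.3418
  3: x = 0.2111, y = 0.2047
  4: x = 0.4207, y = 0.1220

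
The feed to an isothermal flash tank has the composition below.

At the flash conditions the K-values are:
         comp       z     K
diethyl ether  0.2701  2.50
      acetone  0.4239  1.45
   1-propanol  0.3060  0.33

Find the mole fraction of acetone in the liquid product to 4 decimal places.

x_acetone = 0.3299

Rachford–Rice: g(ψ) = Σ zᵢ(Kᵢ−1)/(1+ψ(Kᵢ−1)) = 0.
Check two-phase: ΣzᵢKᵢ = 1.3909 > 1 and Σzᵢ/Kᵢ = 1.3277 > 1, so g(0) = 0.3909 > 0 and g(1) = -0.3277 < 0.
Newton–Raphson from ψ = 0.5:
  ψ = 0.5000: g = 0.07893, g' = -0.5663 → ψ = 0.6394
  ψ = 0.6394: g = -0.00373, g' = -0.6305 → ψ = 0.6335
Converged at ψ = 0.6335.
Compositions from xᵢ = zᵢ/(1+ψ(Kᵢ−1)), yᵢ = Kᵢxᵢ:
  diethyl ether: x = 0.1385, y = 0.3463
  acetone: x = 0.3299, y = 0.4783
  1-propanol: x = 0.5316, y = 0.1754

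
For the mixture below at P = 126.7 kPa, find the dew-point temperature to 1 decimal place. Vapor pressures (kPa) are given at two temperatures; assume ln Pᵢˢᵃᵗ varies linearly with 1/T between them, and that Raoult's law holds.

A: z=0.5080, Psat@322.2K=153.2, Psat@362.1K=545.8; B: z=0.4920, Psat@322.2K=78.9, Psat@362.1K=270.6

Dew-point temperature: Σzᵢ·P/Pᵢˢᵃᵗ(T) = 1. Interpolate ln Pᵢˢᵃᵗ = aᵢ + bᵢ/T.
  T = 322.2 K: ΣzᵢP/Pᵢˢᵃᵗ = 1.2102
  T = 362.1 K: ΣzᵢP/Pᵢˢᵃᵗ = 0.3483
  T = 342.1 K: ΣzᵢP/Pᵢˢᵃᵗ = 0.6270
  T = 332.1 K: ΣzᵢP/Pᵢˢᵃᵗ = 0.8640
  T = 327.1 K: ΣzᵢP/Pᵢˢᵃᵗ = 1.0217
  T = 329.6 K: ΣzᵢP/Pᵢˢᵃᵗ = 0.9389
  T = 328.4 K: ΣzᵢP/Pᵢˢᵃᵗ = 0.9776
Interpolating between 327.1 K and 328.4 K gives T ≈ 327.7 K.

T = 327.7 K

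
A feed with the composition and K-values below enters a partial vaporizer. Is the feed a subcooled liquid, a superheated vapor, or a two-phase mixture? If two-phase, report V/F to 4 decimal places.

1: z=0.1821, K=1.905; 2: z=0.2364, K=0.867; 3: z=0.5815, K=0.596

ΣzᵢKᵢ = 0.8984; Σzᵢ/Kᵢ = 1.3439.
Since ΣzᵢKᵢ < 1 the mixture is below its bubble point — single liquid phase.

subcooled liquid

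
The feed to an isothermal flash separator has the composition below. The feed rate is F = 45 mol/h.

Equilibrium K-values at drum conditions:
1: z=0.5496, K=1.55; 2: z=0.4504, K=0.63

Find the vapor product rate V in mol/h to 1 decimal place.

Let ψ = V/F and solve Σ zᵢ(Kᵢ−1)/(1+ψ(Kᵢ−1)) = 0.
g(0) = ΣzᵢKᵢ − 1 = 0.1356 and g(1) = 1 − Σzᵢ/Kᵢ = -0.0695, so a root lies in (0, 1).
Newton iteration, ψ⁰ = 0.5:
  ψ = 0.5000: g = 0.03261, g' = -0.1951 → ψ = 0.6671
  ψ = 0.6671: g = -0.00012, g' = -0.1977 → ψ = 0.6665
Converged at ψ = 0.6665.
Then V = ψ·F = 0.6665·45 = 30.0 mol/h and L = F − V = 15.0 mol/h.

V = 30.0 mol/h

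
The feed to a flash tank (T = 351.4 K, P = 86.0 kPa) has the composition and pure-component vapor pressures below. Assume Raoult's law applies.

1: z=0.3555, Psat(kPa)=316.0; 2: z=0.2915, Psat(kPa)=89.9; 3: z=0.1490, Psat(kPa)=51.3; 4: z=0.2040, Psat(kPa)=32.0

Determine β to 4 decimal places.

Raoult's law: Kᵢ = Pᵢˢᵃᵗ/P = Pᵢˢᵃᵗ/86.0.
  K_1 = 316.0/86.0 = 3.674419, K_2 = 89.9/86.0 = 1.045349, K_3 = 51.3/86.0 = 0.596512, K_4 = 32.0/86.0 = 0.372093
Newton iteration, β⁰ = 0.39:
  β = 0.3900: g = 0.23738, g' = -0.7850 → β = 0.6924
  β = 0.6924: g = 0.03617, g' = -0.6117 → β = 0.7515
  β = 0.7515: g = -0.00017, g' = -0.6196 → β = 0.7512
Converged at β = 0.7512.

β = 0.7512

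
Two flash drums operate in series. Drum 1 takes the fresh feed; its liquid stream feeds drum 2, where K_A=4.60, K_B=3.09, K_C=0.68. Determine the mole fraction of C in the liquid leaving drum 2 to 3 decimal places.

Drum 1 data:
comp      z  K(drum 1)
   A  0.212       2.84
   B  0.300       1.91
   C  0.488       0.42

Drum 1:
Rachford–Rice: g(ψ₁) = Σ zᵢ(Kᵢ−1)/(1+ψ₁(Kᵢ−1)) = 0.
Check two-phase: ΣzᵢKᵢ = 1.380 > 1 and Σzᵢ/Kᵢ = 1.394 > 1, so g(0) = 0.380 > 0 and g(1) = -0.394 < 0.
Newton iteration, ψ₁⁰ = 0.5:
  ψ₁ = 0.500: g = -0.0079, g' = -0.638 → ψ₁ = 0.488
Converged at ψ₁ = 0.488.
Drum-1 compositions:
  A: x = 0.112, y = 0.317
  B: x = 0.208, y = 0.397
  C: x = 0.680, y = 0.286
Drum-2 feed = drum-1 liquid: z₂ = (0.1117, 0.2078, 0.6805).
Drum 2:
Rachford–Rice: g(ψ₂) = Σ zᵢ(Kᵢ−1)/(1+ψ₂(Kᵢ−1)) = 0.
Check two-phase: ΣzᵢKᵢ = 1.619 > 1 and Σzᵢ/Kᵢ = 1.092 > 1, so g(0) = 0.619 > 0 and g(1) = -0.092 < 0.
Newton–Raphson from ψ₂ = 0.66:
  ψ₂ = 0.660: g = 0.0256, g' = -0.399 → ψ₂ = 0.724
  ψ₂ = 0.724: g = 0.0009, g' = -0.373 → ψ₂ = 0.726
Converged at ψ₂ = 0.726.
  A: x = 0.031, y = 0.142
  B: x = 0.083, y = 0.255
  C: x = 0.887, y = 0.603

x_C (drum 2) = 0.887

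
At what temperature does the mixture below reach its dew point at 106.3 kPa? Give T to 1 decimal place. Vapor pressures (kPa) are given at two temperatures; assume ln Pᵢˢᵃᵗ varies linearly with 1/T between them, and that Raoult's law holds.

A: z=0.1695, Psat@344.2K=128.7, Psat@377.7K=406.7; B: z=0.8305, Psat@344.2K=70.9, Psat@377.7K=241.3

Dew-point temperature: Σzᵢ·P/Pᵢˢᵃᵗ(T) = 1. Interpolate ln Pᵢˢᵃᵗ = aᵢ + bᵢ/T.
  T = 344.2 K: ΣzᵢP/Pᵢˢᵃᵗ = 1.3852
  T = 377.7 K: ΣzᵢP/Pᵢˢᵃᵗ = 0.4102
  T = 360.9 K: ΣzᵢP/Pᵢˢᵃᵗ = 0.7340
  T = 352.5 K: ΣzᵢP/Pᵢˢᵃᵗ = 1.0027
  T = 356.7 K: ΣzᵢP/Pᵢˢᵃᵗ = 0.8563
  T = 354.6 K: ΣzᵢP/Pᵢˢᵃᵗ = 0.9262
Interpolating between 352.5 K and 354.6 K gives T ≈ 352.6 K.

T = 352.6 K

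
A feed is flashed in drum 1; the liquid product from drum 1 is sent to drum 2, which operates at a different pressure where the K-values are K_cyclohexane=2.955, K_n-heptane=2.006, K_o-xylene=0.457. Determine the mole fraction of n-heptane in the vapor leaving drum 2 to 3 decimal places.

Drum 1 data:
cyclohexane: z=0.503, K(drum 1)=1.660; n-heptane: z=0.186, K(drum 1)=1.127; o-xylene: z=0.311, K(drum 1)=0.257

y_n-heptane (drum 2) = 0.194

Drum 1:
Let ψ₁ = V/F and solve Σ zᵢ(Kᵢ−1)/(1+ψ₁(Kᵢ−1)) = 0.
Feasibility: ΣzᵢKᵢ = 1.125, Σzᵢ/Kᵢ = 1.678 — both > 1, two phases present.
Iterate (Newton) starting at ψ₁ = 0.59:
  ψ₁ = 0.590: g = -0.1505, g' = -0.660 → ψ₁ = 0.362
  ψ₁ = 0.362: g = -0.0256, g' = -0.467 → ψ₁ = 0.307
  ψ₁ = 0.307: g = -0.0007, g' = -0.443 → ψ₁ = 0.306
Converged at ψ₁ = 0.306.
Drum-1 compositions:
  cyclohexane: x = 0.419, y = 0.695
  n-heptane: x = 0.179, y = 0.202
  o-xylene: x = 0.402, y = 0.103
Drum-2 feed = drum-1 liquid: z₂ = (0.4186, 0.1790, 0.4024).
Drum 2:
Rachford–Rice: g(ψ₂) = Σ zᵢ(Kᵢ−1)/(1+ψ₂(Kᵢ−1)) = 0.
Check two-phase: ΣzᵢKᵢ = 1.780 > 1 and Σzᵢ/Kᵢ = 1.111 > 1, so g(0) = 0.780 > 0 and g(1) = -0.111 < 0.
Newton iteration, ψ₂⁰ = 0.44:
  ψ₂ = 0.440: g = 0.2776, g' = -0.754 → ψ₂ = 0.808
  ψ₂ = 0.808: g = 0.0272, g' = -0.672 → ψ₂ = 0.849
  ψ₂ = 0.849: g = -0.0003, g' = -0.687 → ψ₂ = 0.848
Converged at ψ₂ = 0.848.
  cyclohexane: x = 0.157, y = 0.465
  n-heptane: x = 0.097, y = 0.194
  o-xylene: x = 0.746, y = 0.341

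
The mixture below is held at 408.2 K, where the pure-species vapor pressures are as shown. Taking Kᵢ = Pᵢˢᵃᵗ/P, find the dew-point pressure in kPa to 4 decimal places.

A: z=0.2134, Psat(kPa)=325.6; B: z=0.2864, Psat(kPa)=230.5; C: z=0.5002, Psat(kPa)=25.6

At the dew point ψ → 1, so Σzᵢ/Kᵢ = 1 with Kᵢ = Pᵢˢᵃᵗ/P ⇒ 1/P = Σzᵢ/Pᵢˢᵃᵗ.
1/P = 0.2134/325.6 + 0.2864/230.5 + 0.5002/25.6 = 0.0214370 ⇒ P = 46.6484 kPa

Pdew = 46.6484 kPa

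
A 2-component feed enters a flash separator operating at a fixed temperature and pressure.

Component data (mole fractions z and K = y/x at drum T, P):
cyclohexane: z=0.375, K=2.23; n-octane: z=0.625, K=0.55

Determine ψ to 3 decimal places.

ψ = 0.325

Binary case is linear: z₁(K₁−1)(1+ψ(K₂−1)) + z₂(K₂−1)(1+ψ(K₁−1)) = 0
⇒ ψ = [z₁(K₁−1)+z₂(K₂−1)] / [−(K₁−1)(K₂−1)] = 0.1800/0.5535 = 0.325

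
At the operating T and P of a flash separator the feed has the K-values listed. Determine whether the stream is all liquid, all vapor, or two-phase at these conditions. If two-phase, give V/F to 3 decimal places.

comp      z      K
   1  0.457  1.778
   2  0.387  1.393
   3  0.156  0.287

two-phase, V/F = 0.914

ΣzᵢKᵢ = 1.396; Σzᵢ/Kᵢ = 1.078.
Both exceed 1, so a two-phase solution exists.
Let ψ = V/F and solve Σ zᵢ(Kᵢ−1)/(1+ψ(Kᵢ−1)) = 0.
Newton–Raphson from ψ = 0.5:
  ψ = 0.500: g = 0.2102, g' = -0.377 → ψ = 1.000
  ψ = 1.000: g = -0.0784, g' = -1.081 → ψ = 0.927
  ψ = 0.927: g = -0.0104, g' = -0.817 → ψ = 0.915
  ψ = 0.915: g = -0.0002, g' = -0.782 → ψ = 0.914
Converged at ψ = 0.914.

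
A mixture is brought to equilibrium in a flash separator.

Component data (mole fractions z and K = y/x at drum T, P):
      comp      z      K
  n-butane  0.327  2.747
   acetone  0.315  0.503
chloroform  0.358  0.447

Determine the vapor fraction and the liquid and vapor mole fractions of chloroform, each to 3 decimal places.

ψ = 0.235, x_chloroform = 0.412, y_chloroform = 0.184

Rachford–Rice: g(ψ) = Σ zᵢ(Kᵢ−1)/(1+ψ(Kᵢ−1)) = 0.
Check two-phase: ΣzᵢKᵢ = 1.217 > 1 and Σzᵢ/Kᵢ = 1.546 > 1, so g(0) = 0.217 > 0 and g(1) = -0.546 < 0.
Newton iteration, ψ⁰ = 0.5:
  ψ = 0.500: g = -0.1770, g' = -0.631 → ψ = 0.220
  ψ = 0.220: g = 0.0118, g' = -0.761 → ψ = 0.235
Converged at ψ = 0.235.
Compositions from xᵢ = zᵢ/(1+ψ(Kᵢ−1)), yᵢ = Kᵢxᵢ:
  n-butane: x = 0.232, y = 0.637
  acetone: x = 0.357, y = 0.179
  chloroform: x = 0.412, y = 0.184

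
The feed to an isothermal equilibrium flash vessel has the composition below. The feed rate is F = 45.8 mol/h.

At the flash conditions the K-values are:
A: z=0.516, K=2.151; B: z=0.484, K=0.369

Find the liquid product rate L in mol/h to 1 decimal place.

L = 27.6 mol/h

Rachford–Rice: g(β) = Σ zᵢ(Kᵢ−1)/(1+β(Kᵢ−1)) = 0.
Check two-phase: ΣzᵢKᵢ = 1.289 > 1 and Σzᵢ/Kᵢ = 1.552 > 1, so g(0) = 0.289 > 0 and g(1) = -0.552 < 0.
Newton–Raphson from β = 0.5:
  β = 0.500: g = -0.0692, g' = -0.687 → β = 0.399
  β = 0.399: g = -0.0013, g' = -0.665 → β = 0.397
Converged at β = 0.397.
Then V = β·F = 0.3972·45.8 = 18.2 mol/h and L = F − V = 27.6 mol/h.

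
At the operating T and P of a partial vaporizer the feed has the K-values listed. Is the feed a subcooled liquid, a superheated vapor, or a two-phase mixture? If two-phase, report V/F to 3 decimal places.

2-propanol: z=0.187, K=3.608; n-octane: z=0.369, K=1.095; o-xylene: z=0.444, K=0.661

ΣzᵢKᵢ = 1.372; Σzᵢ/Kᵢ = 1.061.
Both exceed 1, so a two-phase solution exists.
Let ψ = V/F and solve Σ zᵢ(Kᵢ−1)/(1+ψ(Kᵢ−1)) = 0.
Newton–Raphson from ψ = 0.45:
  ψ = 0.450: g = 0.0804, g' = -0.343 → ψ = 0.684
  ψ = 0.684: g = 0.0121, g' = -0.254 → ψ = 0.732
  ψ = 0.732: g = 0.0002, g' = -0.243 → ψ = 0.733
Converged at ψ = 0.733.

two-phase, V/F = 0.733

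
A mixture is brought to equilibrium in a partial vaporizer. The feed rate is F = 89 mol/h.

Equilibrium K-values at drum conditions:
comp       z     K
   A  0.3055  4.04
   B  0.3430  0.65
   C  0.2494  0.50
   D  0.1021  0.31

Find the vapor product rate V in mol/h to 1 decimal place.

V = 38.5 mol/h

Material balance + equilibrium reduce to Σ zᵢ(Kᵢ−1)/(1+ψ(Kᵢ−1)) = 0.
Check two-phase: ΣzᵢKᵢ = 1.6135 > 1 and Σzᵢ/Kᵢ = 1.4315 > 1, so g(0) = 0.6135 > 0 and g(1) = -0.4315 < 0.
Newton iteration, ψ⁰ = 0.5:
  ψ = 0.5000: g = -0.05080, g' = -0.7305 → ψ = 0.4305
  ψ = 0.4305: g = 0.00183, g' = -0.7876 → ψ = 0.4328
Converged at ψ = 0.4328.
Then V = ψ·F = 0.4328·89 = 38.5 mol/h and L = F − V = 50.5 mol/h.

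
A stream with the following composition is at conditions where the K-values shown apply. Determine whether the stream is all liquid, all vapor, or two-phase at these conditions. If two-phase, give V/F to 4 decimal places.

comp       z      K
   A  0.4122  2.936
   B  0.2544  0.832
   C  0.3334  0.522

two-phase, V/F = 0.8127

ΣzᵢKᵢ = 1.5959; Σzᵢ/Kᵢ = 1.0849.
Both exceed 1, so a two-phase solution exists.
Iterate (Newton) starting at ψ = 0.5:
  ψ = 0.5000: g = 0.14942, g' = -0.5390 → ψ = 0.7772
  ψ = 0.7772: g = 0.01588, g' = -0.4486 → ψ = 0.8126
  ψ = 0.8126: g = 0.00004, g' = -0.4466 → ψ = 0.8127
Converged at ψ = 0.8127.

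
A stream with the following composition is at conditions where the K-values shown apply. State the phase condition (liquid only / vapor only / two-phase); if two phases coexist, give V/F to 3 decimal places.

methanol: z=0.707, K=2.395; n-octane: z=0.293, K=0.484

vapor only

ΣzᵢKᵢ = 1.835; Σzᵢ/Kᵢ = 0.901.
Since Σzᵢ/Kᵢ < 1 the mixture is above its dew point — single vapor phase.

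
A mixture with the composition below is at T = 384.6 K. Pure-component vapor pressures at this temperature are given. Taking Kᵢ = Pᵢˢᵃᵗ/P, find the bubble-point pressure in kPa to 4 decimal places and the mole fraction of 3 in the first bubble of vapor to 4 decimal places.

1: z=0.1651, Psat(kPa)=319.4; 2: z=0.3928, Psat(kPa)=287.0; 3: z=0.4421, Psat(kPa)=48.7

Pbub = 186.9968 kPa, y_3 = 0.1151

At the bubble point ψ → 0, so ΣzᵢKᵢ = 1 with Kᵢ = Pᵢˢᵃᵗ/P ⇒ P = ΣzᵢPᵢˢᵃᵗ.
P = 0.1651·319.4 + 0.3928·287.0 + 0.4421·48.7 = 186.9968 kPa
yᵢ = zᵢPᵢˢᵃᵗ/P ⇒ y_3 = 0.4421·48.7/186.9968 = 0.1151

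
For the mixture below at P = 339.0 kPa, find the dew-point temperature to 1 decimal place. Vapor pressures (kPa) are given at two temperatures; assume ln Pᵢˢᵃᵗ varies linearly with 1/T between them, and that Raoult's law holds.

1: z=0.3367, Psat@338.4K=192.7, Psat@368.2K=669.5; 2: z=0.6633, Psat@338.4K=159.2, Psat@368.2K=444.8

T = 356.9 K

Dew-point temperature: Σzᵢ·P/Pᵢˢᵃᵗ(T) = 1. Interpolate ln Pᵢˢᵃᵗ = aᵢ + bᵢ/T.
  T = 338.4 K: ΣzᵢP/Pᵢˢᵃᵗ = 2.0048
  T = 368.2 K: ΣzᵢP/Pᵢˢᵃᵗ = 0.6760
  T = 353.3 K: ΣzᵢP/Pᵢˢᵃᵗ = 1.1364
  T = 360.8 K: ΣzᵢP/Pᵢˢᵃᵗ = 0.8701
  T = 357.1 K: ΣzᵢP/Pᵢˢᵃᵗ = 0.9911
  T = 355.2 K: ΣzᵢP/Pᵢˢᵃᵗ = 1.0609
Interpolating between 355.2 K and 357.1 K gives T ≈ 356.9 K.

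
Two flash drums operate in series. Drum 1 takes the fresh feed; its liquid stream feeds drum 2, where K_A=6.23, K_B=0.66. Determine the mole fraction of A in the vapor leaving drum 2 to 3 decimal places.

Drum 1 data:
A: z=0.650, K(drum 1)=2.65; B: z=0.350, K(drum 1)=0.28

Drum 1:
Let ψ₁ = V/F and solve Σ zᵢ(Kᵢ−1)/(1+ψ₁(Kᵢ−1)) = 0.
g(0) = ΣzᵢKᵢ − 1 = 0.821 and g(1) = 1 − Σzᵢ/Kᵢ = -0.495, so a root lies in (0, 1).
Binary case is linear: z₁(K₁−1)(1+ψ₁(K₂−1)) + z₂(K₂−1)(1+ψ₁(K₁−1)) = 0
⇒ ψ₁ = [z₁(K₁−1)+z₂(K₂−1)] / [−(K₁−1)(K₂−1)] = 0.8205/1.1880 = 0.691
Drum-1 compositions:
  A: x = 0.304, y = 0.805
  B: x = 0.696, y = 0.195
Drum-2 feed = drum-1 liquid: z₂ = (0.3038, 0.6962).
Drum 2:
Newton–Raphson from ψ₂ = 0.5:
  ψ₂ = 0.500: g = 0.1543, g' = -0.753 → ψ₂ = 0.705
  ψ₂ = 0.705: g = 0.0276, g' = -0.517 → ψ₂ = 0.758
  ψ₂ = 0.758: g = 0.0010, g' = -0.483 → ψ₂ = 0.760
Converged at ψ₂ = 0.760.
  A: x = 0.061, y = 0.380
  B: x = 0.939, y = 0.620

y_A (drum 2) = 0.380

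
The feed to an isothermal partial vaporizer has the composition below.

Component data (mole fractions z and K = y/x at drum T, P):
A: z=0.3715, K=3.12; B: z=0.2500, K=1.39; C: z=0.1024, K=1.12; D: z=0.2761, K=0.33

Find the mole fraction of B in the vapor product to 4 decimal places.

Rachford–Rice: g(β) = Σ zᵢ(Kᵢ−1)/(1+β(Kᵢ−1)) = 0.
Check two-phase: ΣzᵢKᵢ = 1.7124 > 1 and Σzᵢ/Kᵢ = 1.2270 > 1, so g(0) = 0.7124 > 0 and g(1) = -0.2270 < 0.
Newton–Raphson from β = 0.5:
  β = 0.5000: g = 0.19733, g' = -0.7017 → β = 0.7812
  β = 0.7812: g = -0.00569, g' = -0.8059 → β = 0.7742
  β = 0.7742: g = -0.00003, g' = -0.7980 → β = 0.7741
Converged at β = 0.7741.
Compositions from xᵢ = zᵢ/(1+β(Kᵢ−1)), yᵢ = Kᵢxᵢ:
  A: x = 0.1407, y = 0.4389
  B: x = 0.1920, y = 0.2669
  C: x = 0.0937, y = 0.1049
  D: x = 0.5736, y = 0.1893

y_B = 0.2669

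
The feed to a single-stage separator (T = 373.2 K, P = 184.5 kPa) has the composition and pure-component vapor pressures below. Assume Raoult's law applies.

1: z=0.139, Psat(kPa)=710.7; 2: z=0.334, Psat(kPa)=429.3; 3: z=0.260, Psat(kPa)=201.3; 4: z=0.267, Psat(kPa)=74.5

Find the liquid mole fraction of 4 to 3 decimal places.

x_4 = 0.567

Raoult's law: Kᵢ = Pᵢˢᵃᵗ/P = Pᵢˢᵃᵗ/184.5.
  K_1 = 710.7/184.5 = 3.85203, K_2 = 429.3/184.5 = 2.32683, K_3 = 201.3/184.5 = 1.09106, K_4 = 74.5/184.5 = 0.40379
Material balance + equilibrium reduce to Σ zᵢ(Kᵢ−1)/(1+ψ(Kᵢ−1)) = 0.
Check two-phase: ΣzᵢKᵢ = 1.704 > 1 and Σzᵢ/Kᵢ = 1.079 > 1, so g(0) = 0.704 > 0 and g(1) = -0.079 < 0.
Iterate (Newton) starting at ψ = 0.5:
  ψ = 0.500: g = 0.2257, g' = -0.599 → ψ = 0.877
  ψ = 0.877: g = 0.0066, g' = -0.636 → ψ = 0.887
Converged at ψ = 0.887.
Compositions from xᵢ = zᵢ/(1+ψ(Kᵢ−1)), yᵢ = Kᵢxᵢ:
  1: x = 0.039, y = 0.152
  2: x = 0.153, y = 0.357
  3: x = 0.241, y = 0.262
  4: x = 0.567, y = 0.229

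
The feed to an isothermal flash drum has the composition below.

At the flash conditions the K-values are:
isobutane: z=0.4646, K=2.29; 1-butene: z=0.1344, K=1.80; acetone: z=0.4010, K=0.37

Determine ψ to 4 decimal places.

Let ψ = V/F and solve Σ zᵢ(Kᵢ−1)/(1+ψ(Kᵢ−1)) = 0.
Check two-phase: ΣzᵢKᵢ = 1.4542 > 1 and Σzᵢ/Kᵢ = 1.3613 > 1, so g(0) = 0.4542 > 0 and g(1) = -0.3613 < 0.
Newton–Raphson from ψ = 0.56:
  ψ = 0.5600: g = 0.03188, g' = -0.6816 → ψ = 0.6068
  ψ = 0.6068: g = -0.00039, g' = -0.6993 → ψ = 0.6062
Converged at ψ = 0.6062.

ψ = 0.6062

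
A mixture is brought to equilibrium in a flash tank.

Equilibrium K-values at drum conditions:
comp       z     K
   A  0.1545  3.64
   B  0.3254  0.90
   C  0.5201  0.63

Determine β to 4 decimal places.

Newton iteration, β⁰ = 0.35:
  β = 0.3500: g = -0.04279, g' = -0.3883 → β = 0.2398
  β = 0.2398: g = 0.00524, g' = -0.4929 → β = 0.2504
  β = 0.2504: g = 0.00007, g' = -0.4801 → β = 0.2506
Converged at β = 0.2506.

β = 0.2506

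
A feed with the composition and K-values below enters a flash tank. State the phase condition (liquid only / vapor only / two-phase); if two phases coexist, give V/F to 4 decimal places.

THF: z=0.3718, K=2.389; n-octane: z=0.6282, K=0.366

ΣzᵢKᵢ = 1.1182; Σzᵢ/Kᵢ = 1.8720.
Both exceed 1, so a two-phase solution exists.
Binary case is linear: z₁(K₁−1)(1+ψ(K₂−1)) + z₂(K₂−1)(1+ψ(K₁−1)) = 0
⇒ ψ = [z₁(K₁−1)+z₂(K₂−1)] / [−(K₁−1)(K₂−1)] = 0.11815/0.88063 = 0.1342

two-phase, V/F = 0.1342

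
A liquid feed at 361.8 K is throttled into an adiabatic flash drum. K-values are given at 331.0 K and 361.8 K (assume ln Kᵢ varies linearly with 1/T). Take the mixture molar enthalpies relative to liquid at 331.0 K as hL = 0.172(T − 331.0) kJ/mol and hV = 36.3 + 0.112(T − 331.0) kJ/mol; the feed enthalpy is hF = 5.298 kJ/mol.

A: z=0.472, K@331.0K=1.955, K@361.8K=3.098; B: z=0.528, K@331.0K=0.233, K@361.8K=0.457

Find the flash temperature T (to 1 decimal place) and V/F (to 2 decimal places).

Adiabatic flash: solve Rachford–Rice at each trial T, then check hF = ψ·hV(T) + (1−ψ)·hL(T).
  T = 331.0 K: K = (1.955, 0.233), RR gives ψ = 0.063, H_out = 2.269 kJ/mol
  T = 361.8 K: K = (3.098, 0.457), RR gives ψ = 0.618, H_out = 26.574 kJ/mol
  T = 346.4 K: K = (2.486, 0.331), RR gives ψ = 0.351, H_out = 15.050 kJ/mol
  T = 338.7 K: K = (2.211, 0.279), RR gives ψ = 0.218, H_out = 9.154 kJ/mol
  T = 334.9 K: K = (2.082, 0.255), RR gives ψ = 0.146, H_out = 5.937 kJ/mol
  T = 332.9 K: K = (2.016, 0.244), RR gives ψ = 0.105, H_out = 4.112 kJ/mol
Linear interpolation between T = 332.9 (H_out = 4.112) and T = 334.9 (H_out = 5.937) on hF = 5.298 gives T ≈ 334.2 K, at which ψ = 0.13.

T = 334.2 K, V/F = 0.13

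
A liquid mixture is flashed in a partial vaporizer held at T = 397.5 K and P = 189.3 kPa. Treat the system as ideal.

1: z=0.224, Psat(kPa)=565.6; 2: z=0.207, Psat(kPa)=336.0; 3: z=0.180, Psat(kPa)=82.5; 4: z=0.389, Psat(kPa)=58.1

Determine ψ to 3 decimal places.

Raoult's law: Kᵢ = Pᵢˢᵃᵗ/P = Pᵢˢᵃᵗ/189.3.
  K_1 = 565.6/189.3 = 2.98785, K_2 = 336.0/189.3 = 1.77496, K_3 = 82.5/189.3 = 0.43582, K_4 = 58.1/189.3 = 0.30692
Rachford–Rice: g(ψ) = Σ zᵢ(Kᵢ−1)/(1+ψ(Kᵢ−1)) = 0.
g(0) = ΣzᵢKᵢ − 1 = 0.235 and g(1) = 1 − Σzᵢ/Kᵢ = -0.872, so a root lies in (0, 1).
Iterate (Newton) starting at ψ = 0.5:
  ψ = 0.500: g = -0.2151, g' = -0.836 → ψ = 0.243
  ψ = 0.243: g = -0.0064, g' = -0.838 → ψ = 0.235
Converged at ψ = 0.235.

ψ = 0.235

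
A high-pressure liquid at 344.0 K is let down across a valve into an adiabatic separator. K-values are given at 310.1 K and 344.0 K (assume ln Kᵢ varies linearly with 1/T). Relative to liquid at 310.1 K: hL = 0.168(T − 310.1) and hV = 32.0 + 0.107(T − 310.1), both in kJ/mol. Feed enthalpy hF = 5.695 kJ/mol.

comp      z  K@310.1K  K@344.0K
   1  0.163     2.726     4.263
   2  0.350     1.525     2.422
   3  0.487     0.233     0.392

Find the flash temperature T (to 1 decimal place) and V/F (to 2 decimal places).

T = 313.0 K, V/F = 0.16

Adiabatic flash: solve Rachford–Rice at each trial T, then check hF = ψ·hV(T) + (1−ψ)·hL(T).
  T = 310.1 K: K = (2.726, 1.525, 0.233), RR gives ψ = 0.113, H_out = 3.612 kJ/mol
  T = 344.0 K: K = (4.263, 2.422, 0.392), RR gives ψ = 0.579, H_out = 23.029 kJ/mol
  T = 327.1 K: K = (3.451, 1.946, 0.307), RR gives ψ = 0.371, H_out = 14.333 kJ/mol
  T = 318.6 K: K = (3.077, 1.728, 0.268), RR gives ψ = 0.253, H_out = 9.388 kJ/mol
  T = 314.4 K: K = (2.901, 1.626, 0.250), RR gives ψ = 0.187, H_out = 6.665 kJ/mol
  T = 312.2 K: K = (2.810, 1.574, 0.241), RR gives ψ = 0.150, H_out = 5.141 kJ/mol
Linear interpolation between T = 312.2 (H_out = 5.141) and T = 314.4 (H_out = 6.665) on hF = 5.695 gives T ≈ 313.0 K, at which ψ = 0.16.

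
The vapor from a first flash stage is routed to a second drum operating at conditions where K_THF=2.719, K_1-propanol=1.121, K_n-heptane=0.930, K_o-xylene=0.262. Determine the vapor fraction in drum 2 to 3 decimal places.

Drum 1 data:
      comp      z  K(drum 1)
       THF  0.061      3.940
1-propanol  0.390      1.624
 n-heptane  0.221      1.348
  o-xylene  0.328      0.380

Drum 1:
Material balance + equilibrium reduce to Σ zᵢ(Kᵢ−1)/(1+ψ₁(Kᵢ−1)) = 0.
Check two-phase: ΣzᵢKᵢ = 1.296 > 1 and Σzᵢ/Kᵢ = 1.283 > 1, so g(0) = 0.296 > 0 and g(1) = -0.283 < 0.
Iterate (Newton) starting at ψ₁ = 0.53:
  ψ₁ = 0.530: g = 0.0150, g' = -0.465 → ψ₁ = 0.562
Converged at ψ₁ = 0.562.
Drum-1 compositions:
  THF: x = 0.023, y = 0.091
  1-propanol: x = 0.289, y = 0.469
  n-heptane: x = 0.185, y = 0.249
  o-xylene: x = 0.503, y = 0.191
Drum-2 feed = drum-1 vapor: z₂ = (0.0906, 0.4689, 0.2492, 0.1913).
Drum 2:
Rachford–Rice: g(ψ₂) = Σ zᵢ(Kᵢ−1)/(1+ψ₂(Kᵢ−1)) = 0.
Check two-phase: ΣzᵢKᵢ = 1.054 > 1 and Σzᵢ/Kᵢ = 1.450 > 1, so g(0) = 0.054 > 0 and g(1) = -0.450 < 0.
Newton iteration, ψ₂⁰ = 0.32:
  ψ₂ = 0.320: g = -0.0476, g' = -0.298 → ψ₂ = 0.160
Converged at ψ₂ = 0.160.
  THF: x = 0.071, y = 0.193
  1-propanol: x = 0.460, y = 0.516
  n-heptane: x = 0.252, y = 0.234
  o-xylene: x = 0.217, y = 0.057

V/F (drum 2) = 0.160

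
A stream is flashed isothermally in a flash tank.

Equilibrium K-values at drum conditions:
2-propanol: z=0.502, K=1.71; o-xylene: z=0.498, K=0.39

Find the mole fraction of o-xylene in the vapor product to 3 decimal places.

Let ψ = V/F and solve Σ zᵢ(Kᵢ−1)/(1+ψ(Kᵢ−1)) = 0.
Feasibility: ΣzᵢKᵢ = 1.053, Σzᵢ/Kᵢ = 1.570 — both > 1, two phases present.
Binary case is linear: z₁(K₁−1)(1+ψ(K₂−1)) + z₂(K₂−1)(1+ψ(K₁−1)) = 0
⇒ ψ = [z₁(K₁−1)+z₂(K₂−1)] / [−(K₁−1)(K₂−1)] = 0.0526/0.4331 = 0.122
Compositions from xᵢ = zᵢ/(1+ψ(Kᵢ−1)), yᵢ = Kᵢxᵢ:
  2-propanol: x = 0.462, y = 0.790
  o-xylene: x = 0.538, y = 0.210

y_o-xylene = 0.210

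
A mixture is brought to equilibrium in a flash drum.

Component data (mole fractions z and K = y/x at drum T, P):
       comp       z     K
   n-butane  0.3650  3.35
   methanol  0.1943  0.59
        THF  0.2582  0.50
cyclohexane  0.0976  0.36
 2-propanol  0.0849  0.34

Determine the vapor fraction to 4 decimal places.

ψ = 0.4313

Let ψ = V/F and solve Σ zᵢ(Kᵢ−1)/(1+ψ(Kᵢ−1)) = 0.
Feasibility: ΣzᵢKᵢ = 1.5305, Σzᵢ/Kᵢ = 1.4755 — both > 1, two phases present.
Iterate (Newton) starting at ψ = 0.5:
  ψ = 0.5000: g = -0.05346, g' = -0.7614 → ψ = 0.4298
  ψ = 0.4298: g = 0.00122, g' = -0.7999 → ψ = 0.4313
Converged at ψ = 0.4313.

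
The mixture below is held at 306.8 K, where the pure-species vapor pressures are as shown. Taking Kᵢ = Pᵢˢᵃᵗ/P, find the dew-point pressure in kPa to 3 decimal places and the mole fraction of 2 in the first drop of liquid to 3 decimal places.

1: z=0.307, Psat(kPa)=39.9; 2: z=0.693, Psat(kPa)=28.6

At the dew point ψ → 1, so Σzᵢ/Kᵢ = 1 with Kᵢ = Pᵢˢᵃᵗ/P ⇒ 1/P = Σzᵢ/Pᵢˢᵃᵗ.
1/P = 0.307/39.9 + 0.693/28.6 = 0.031925 ⇒ P = 31.323 kPa
xᵢ = zᵢP/Pᵢˢᵃᵗ ⇒ x_2 = 0.693·31.323/28.6 = 0.759

Pdew = 31.323 kPa, x_2 = 0.759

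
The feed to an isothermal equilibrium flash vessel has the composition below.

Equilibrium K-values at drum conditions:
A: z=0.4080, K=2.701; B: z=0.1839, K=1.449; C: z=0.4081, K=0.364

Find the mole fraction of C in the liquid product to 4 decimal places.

x_C = 0.6498

Newton–Raphson from β = 0.5:
  β = 0.5000: g = 0.06190, g' = -0.7244 → β = 0.5854
  β = 0.5854: g = -0.00042, g' = -0.7386 → β = 0.5849
Converged at β = 0.5849.
Compositions from xᵢ = zᵢ/(1+β(Kᵢ−1)), yᵢ = Kᵢxᵢ:
  A: x = 0.2045, y = 0.5524
  B: x = 0.1457, y = 0.2110
  C: x = 0.6498, y = 0.2365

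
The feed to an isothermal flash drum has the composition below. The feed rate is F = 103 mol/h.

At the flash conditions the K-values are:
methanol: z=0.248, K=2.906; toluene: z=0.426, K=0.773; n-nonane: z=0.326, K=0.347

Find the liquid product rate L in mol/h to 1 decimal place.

Material balance + equilibrium reduce to Σ zᵢ(Kᵢ−1)/(1+ψ(Kᵢ−1)) = 0.
g(0) = ΣzᵢKᵢ − 1 = 0.163 and g(1) = 1 − Σzᵢ/Kᵢ = -0.576, so a root lies in (0, 1).
Newton–Raphson from ψ = 0.5:
  ψ = 0.500: g = -0.1831, g' = -0.571 → ψ = 0.179
  ψ = 0.179: g = 0.0106, g' = -0.703 → ψ = 0.194
Converged at ψ = 0.194.
Then V = ψ·F = 0.1943·103 = 20.0 mol/h and L = F − V = 83.0 mol/h.

L = 83.0 mol/h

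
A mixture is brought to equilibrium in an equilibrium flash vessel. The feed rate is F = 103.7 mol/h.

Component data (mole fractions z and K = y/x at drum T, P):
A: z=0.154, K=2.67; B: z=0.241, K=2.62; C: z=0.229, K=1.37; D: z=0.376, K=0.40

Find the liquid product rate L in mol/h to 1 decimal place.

Newton–Raphson from ψ = 0.43:
  ψ = 0.430: g = 0.1489, g' = -0.634 → ψ = 0.665
  ψ = 0.665: g = 0.0027, g' = -0.638 → ψ = 0.669
Converged at ψ = 0.669.
Then V = ψ·F = 0.6688·103.7 = 69.4 mol/h and L = F − V = 34.3 mol/h.

L = 34.3 mol/h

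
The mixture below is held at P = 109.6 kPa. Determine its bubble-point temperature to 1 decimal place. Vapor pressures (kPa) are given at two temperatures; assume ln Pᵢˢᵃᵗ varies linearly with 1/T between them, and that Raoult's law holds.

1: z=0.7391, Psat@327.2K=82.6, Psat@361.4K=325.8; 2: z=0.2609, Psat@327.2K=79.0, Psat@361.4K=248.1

Bubble-point temperature: ΣzᵢPᵢˢᵃᵗ(T) = P. Interpolate ln Pᵢˢᵃᵗ = aᵢ + bᵢ/T.
  T = 327.2 K: ΣzᵢPᵢˢᵃᵗ = 81.66 kPa
  T = 361.4 K: ΣzᵢPᵢˢᵃᵗ = 305.53 kPa
  T = 344.3 K: ΣzᵢPᵢˢᵃᵗ = 163.03 kPa
  T = 335.8 K: ΣzᵢPᵢˢᵃᵗ = 116.60 kPa
  T = 331.5 K: ΣzᵢPᵢˢᵃᵗ = 97.80 kPa
  T = 333.6 K: ΣzᵢPᵢˢᵃᵗ = 106.62 kPa
Interpolating between 333.6 K and 335.8 K gives T ≈ 334.3 K.

T = 334.3 K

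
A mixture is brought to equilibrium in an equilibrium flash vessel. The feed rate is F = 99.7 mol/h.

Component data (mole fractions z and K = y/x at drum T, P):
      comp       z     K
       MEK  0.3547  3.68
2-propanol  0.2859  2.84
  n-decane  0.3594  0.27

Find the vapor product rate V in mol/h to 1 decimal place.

Material balance + equilibrium reduce to Σ zᵢ(Kᵢ−1)/(1+ψ(Kᵢ−1)) = 0.
Check two-phase: ΣzᵢKᵢ = 2.2143 > 1 and Σzᵢ/Kᵢ = 1.5282 > 1, so g(0) = 1.2143 > 0 and g(1) = -0.5282 < 0.
Iterate (Newton) starting at ψ = 0.37:
  ψ = 0.3700: g = 0.43083, g' = -1.3444 → ψ = 0.6905
  ψ = 0.6905: g = 0.03619, g' = -1.2799 → ψ = 0.7187
  ψ = 0.7187: g = -0.00061, g' = -1.3247 → ψ = 0.7183
Converged at ψ = 0.7183.
Then V = ψ·F = 0.7183·99.7 = 71.6 mol/h and L = F − V = 28.1 mol/h.

V = 71.6 mol/h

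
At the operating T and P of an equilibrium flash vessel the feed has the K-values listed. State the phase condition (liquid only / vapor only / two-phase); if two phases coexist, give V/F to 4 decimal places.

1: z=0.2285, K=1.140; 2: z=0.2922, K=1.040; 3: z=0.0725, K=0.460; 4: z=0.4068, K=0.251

liquid only

ΣzᵢKᵢ = 0.6998; Σzᵢ/Kᵢ = 2.2597.
Since ΣzᵢKᵢ < 1 the mixture is below its bubble point — single liquid phase.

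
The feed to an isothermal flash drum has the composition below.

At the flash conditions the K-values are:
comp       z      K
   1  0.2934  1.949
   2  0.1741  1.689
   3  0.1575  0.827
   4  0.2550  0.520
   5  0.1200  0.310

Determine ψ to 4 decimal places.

Material balance + equilibrium reduce to Σ zᵢ(Kᵢ−1)/(1+ψ(Kᵢ−1)) = 0.
Feasibility: ΣzᵢKᵢ = 1.1659, Σzᵢ/Kᵢ = 1.3215 — both > 1, two phases present.
Newton iteration, ψ⁰ = 0.5:
  ψ = 0.5000: g = -0.03924, g' = -0.4078 → ψ = 0.4038
  ψ = 0.4038: g = -0.00075, g' = -0.3943 → ψ = 0.4019
Converged at ψ = 0.4019.

ψ = 0.4019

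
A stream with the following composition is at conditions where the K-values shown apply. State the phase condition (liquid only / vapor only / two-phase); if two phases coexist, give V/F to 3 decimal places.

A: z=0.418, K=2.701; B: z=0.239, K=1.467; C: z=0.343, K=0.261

two-phase, V/F = 0.582

ΣzᵢKᵢ = 1.569; Σzᵢ/Kᵢ = 1.632.
Both exceed 1, so a two-phase solution exists.
Material balance + equilibrium reduce to Σ zᵢ(Kᵢ−1)/(1+ψ(Kᵢ−1)) = 0.
Newton–Raphson from ψ = 0.65:
  ψ = 0.650: g = -0.0645, g' = -0.997 → ψ = 0.585
  ψ = 0.585: g = -0.0028, g' = -0.918 → ψ = 0.582
Converged at ψ = 0.582.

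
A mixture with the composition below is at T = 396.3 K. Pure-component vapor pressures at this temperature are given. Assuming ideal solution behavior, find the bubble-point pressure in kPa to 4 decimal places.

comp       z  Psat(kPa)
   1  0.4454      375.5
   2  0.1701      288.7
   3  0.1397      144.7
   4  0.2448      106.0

At the bubble point ψ → 0, so ΣzᵢKᵢ = 1 with Kᵢ = Pᵢˢᵃᵗ/P ⇒ P = ΣzᵢPᵢˢᵃᵗ.
P = 0.4454·375.5 + 0.1701·288.7 + 0.1397·144.7 + 0.2448·106.0 = 262.5190 kPa

Pbub = 262.5190 kPa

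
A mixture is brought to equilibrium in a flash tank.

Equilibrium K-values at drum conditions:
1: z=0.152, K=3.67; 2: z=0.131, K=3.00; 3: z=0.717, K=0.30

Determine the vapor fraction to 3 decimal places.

ψ = 0.099

Rachford–Rice: g(ψ) = Σ zᵢ(Kᵢ−1)/(1+ψ(Kᵢ−1)) = 0.
Feasibility: ΣzᵢKᵢ = 1.166, Σzᵢ/Kᵢ = 2.475 — both > 1, two phases present.
Iterate (Newton) starting at ψ = 0.35:
  ψ = 0.350: g = -0.3009, g' = -1.087 → ψ = 0.073
  ψ = 0.073: g = 0.0389, g' = -1.547 → ψ = 0.098
  ψ = 0.098: g = 0.0012, g' = -1.451 → ψ = 0.099
Converged at ψ = 0.099.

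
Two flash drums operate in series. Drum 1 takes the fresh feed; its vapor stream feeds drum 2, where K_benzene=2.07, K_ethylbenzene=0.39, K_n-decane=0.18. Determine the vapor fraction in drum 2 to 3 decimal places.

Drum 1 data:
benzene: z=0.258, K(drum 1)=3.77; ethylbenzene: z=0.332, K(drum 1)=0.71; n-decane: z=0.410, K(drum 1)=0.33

Drum 1:
Newton–Raphson from ψ₁ = 0.5:
  ψ₁ = 0.500: g = -0.2260, g' = -0.802 → ψ₁ = 0.218
  ψ₁ = 0.218: g = 0.0208, g' = -1.053 → ψ₁ = 0.238
Converged at ψ₁ = 0.238.
Drum-1 compositions:
  benzene: x = 0.155, y = 0.586
  ethylbenzene: x = 0.357, y = 0.253
  n-decane: x = 0.488, y = 0.161
Drum-2 feed = drum-1 vapor: z₂ = (0.5857, 0.2532, 0.1610).
Drum 2:
Iterate (Newton) starting at ψ₂ = 0.5:
  ψ₂ = 0.500: g = -0.0378, g' = -0.791 → ψ₂ = 0.452
  ψ₂ = 0.452: g = -0.0008, g' = -0.758 → ψ₂ = 0.451
Converged at ψ₂ = 0.451.
  benzene: x = 0.395, y = 0.818
  ethylbenzene: x = 0.349, y = 0.136
  n-decane: x = 0.256, y = 0.046

V/F (drum 2) = 0.451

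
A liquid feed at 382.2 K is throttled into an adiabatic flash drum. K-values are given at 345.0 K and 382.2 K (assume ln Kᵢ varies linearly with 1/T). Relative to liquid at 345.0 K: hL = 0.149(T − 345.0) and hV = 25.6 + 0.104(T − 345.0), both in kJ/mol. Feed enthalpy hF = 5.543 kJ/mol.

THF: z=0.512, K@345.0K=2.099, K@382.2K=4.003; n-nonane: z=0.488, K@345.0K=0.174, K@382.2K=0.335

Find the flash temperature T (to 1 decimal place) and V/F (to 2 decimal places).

Adiabatic flash: solve Rachford–Rice at each trial T, then check hF = ψ·hV(T) + (1−ψ)·hL(T).
  T = 345.0 K: K = (2.099, 0.174), RR gives ψ = 0.176, H_out = 4.501 kJ/mol
  T = 382.2 K: K = (4.003, 0.335), RR gives ψ = 0.607, H_out = 20.076 kJ/mol
  T = 363.6 K: K = (2.947, 0.246), RR gives ψ = 0.428, H_out = 13.369 kJ/mol
  T = 354.3 K: K = (2.498, 0.208), RR gives ψ = 0.320, H_out = 9.455 kJ/mol
  T = 349.6 K: K = (2.290, 0.190), RR gives ψ = 0.254, H_out = 7.136 kJ/mol
  T = 347.3 K: K = (2.193, 0.182), RR gives ψ = 0.217, H_out = 5.873 kJ/mol
Linear interpolation between T = 345.0 (H_out = 4.501) and T = 347.3 (H_out = 5.873) on hF = 5.543 gives T ≈ 346.7 K, at which ψ = 0.21.

T = 346.7 K, V/F = 0.21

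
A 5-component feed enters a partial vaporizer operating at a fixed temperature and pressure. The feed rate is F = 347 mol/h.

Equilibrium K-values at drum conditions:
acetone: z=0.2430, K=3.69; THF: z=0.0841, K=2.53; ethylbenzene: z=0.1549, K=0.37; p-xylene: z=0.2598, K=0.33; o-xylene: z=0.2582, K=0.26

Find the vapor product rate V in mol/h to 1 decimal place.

Iterate (Newton) starting at ψ = 0.67:
  ψ = 0.6700: g = -0.56687, g' = -1.3962 → ψ = 0.2640
  ψ = 0.2640: g = -0.09209, g' = -1.1801 → ψ = 0.1860
  ψ = 0.1860: g = 0.00496, g' = -1.3218 → ψ = 0.1897
Converged at ψ = 0.1897.
Then V = ψ·F = 0.1897·347 = 65.8 mol/h and L = F − V = 281.2 mol/h.

V = 65.8 mol/h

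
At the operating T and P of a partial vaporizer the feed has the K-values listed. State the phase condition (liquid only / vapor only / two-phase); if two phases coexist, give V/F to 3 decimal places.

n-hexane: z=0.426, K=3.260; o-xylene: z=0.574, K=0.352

ΣzᵢKᵢ = 1.591; Σzᵢ/Kᵢ = 1.761.
Both exceed 1, so a two-phase solution exists.
Material balance + equilibrium reduce to Σ zᵢ(Kᵢ−1)/(1+ψ(Kᵢ−1)) = 0.
Binary case is linear: z₁(K₁−1)(1+ψ(K₂−1)) + z₂(K₂−1)(1+ψ(K₁−1)) = 0
⇒ ψ = [z₁(K₁−1)+z₂(K₂−1)] / [−(K₁−1)(K₂−1)] = 0.5908/1.4645 = 0.403

two-phase, V/F = 0.403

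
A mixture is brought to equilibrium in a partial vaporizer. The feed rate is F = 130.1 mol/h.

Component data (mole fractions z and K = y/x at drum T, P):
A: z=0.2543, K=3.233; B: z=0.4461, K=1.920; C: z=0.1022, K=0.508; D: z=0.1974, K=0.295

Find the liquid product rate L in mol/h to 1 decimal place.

Material balance + equilibrium reduce to Σ zᵢ(Kᵢ−1)/(1+ψ(Kᵢ−1)) = 0.
Check two-phase: ΣzᵢKᵢ = 1.7888 > 1 and Σzᵢ/Kᵢ = 1.1813 > 1, so g(0) = 0.7888 > 0 and g(1) = -0.1813 < 0.
Newton iteration, ψ⁰ = 0.34:
  ψ = 0.3400: g = 0.39198, g' = -0.8342 → ψ = 0.8099
  ψ = 0.8099: g = 0.02940, g' = -0.8861 → ψ = 0.8431
  ψ = 0.8431: g = -0.00088, g' = -0.9409 → ψ = 0.8421
Converged at ψ = 0.8421.
Then V = ψ·F = 0.8421·130.1 = 109.6 mol/h and L = F − V = 20.5 mol/h.

L = 20.5 mol/h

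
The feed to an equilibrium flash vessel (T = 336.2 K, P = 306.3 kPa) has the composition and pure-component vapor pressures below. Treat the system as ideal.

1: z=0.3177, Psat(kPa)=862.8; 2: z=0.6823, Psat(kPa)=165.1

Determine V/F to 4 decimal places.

V/F = 0.3136

Raoult's law: Kᵢ = Pᵢˢᵃᵗ/P = Pᵢˢᵃᵗ/306.3.
  K_1 = 862.8/306.3 = 2.816846, K_2 = 165.1/306.3 = 0.539014
Material balance + equilibrium reduce to Σ zᵢ(Kᵢ−1)/(1+V/F(Kᵢ−1)) = 0.
Feasibility: ΣzᵢKᵢ = 1.2627, Σzᵢ/Kᵢ = 1.3786 — both > 1, two phases present.
Newton–Raphson from V/F = 0.5:
  V/F = 0.5000: g = -0.10629, g' = -0.5328 → V/F = 0.3005
  V/F = 0.3005: g = 0.00825, g' = -0.6342 → V/F = 0.3135
  V/F = 0.3135: g = 0.00007, g' = -0.6238 → V/F = 0.3136
Converged at V/F = 0.3136.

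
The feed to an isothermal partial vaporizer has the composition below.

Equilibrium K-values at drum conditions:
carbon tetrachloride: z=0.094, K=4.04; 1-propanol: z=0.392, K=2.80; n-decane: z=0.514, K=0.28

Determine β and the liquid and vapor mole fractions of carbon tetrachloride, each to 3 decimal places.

Material balance + equilibrium reduce to Σ zᵢ(Kᵢ−1)/(1+β(Kᵢ−1)) = 0.
Feasibility: ΣzᵢKᵢ = 1.621, Σzᵢ/Kᵢ = 1.999 — both > 1, two phases present.
Iterate (Newton) starting at β = 0.5:
  β = 0.500: g = -0.0935, g' = -1.139 → β = 0.418
  β = 0.418: g = -0.0008, g' = -1.127 → β = 0.417
Converged at β = 0.417.
Compositions from xᵢ = zᵢ/(1+β(Kᵢ−1)), yᵢ = Kᵢxᵢ:
  carbon tetrachloride: x = 0.041, y = 0.167
  1-propanol: x = 0.224, y = 0.627
  n-decane: x = 0.735, y = 0.206

β = 0.417, x_carbon tetrachloride = 0.041, y_carbon tetrachloride = 0.167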